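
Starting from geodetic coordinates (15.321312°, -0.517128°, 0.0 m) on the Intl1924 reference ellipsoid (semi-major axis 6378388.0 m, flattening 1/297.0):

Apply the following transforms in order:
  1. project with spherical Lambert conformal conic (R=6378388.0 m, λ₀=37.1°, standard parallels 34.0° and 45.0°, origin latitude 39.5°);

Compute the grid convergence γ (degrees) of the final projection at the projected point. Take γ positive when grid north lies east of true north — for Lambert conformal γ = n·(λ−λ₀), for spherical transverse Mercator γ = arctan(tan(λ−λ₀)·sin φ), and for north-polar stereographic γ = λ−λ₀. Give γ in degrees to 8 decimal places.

start: φ=15.321312°, λ=-0.517128°, h=0.000 m
→ into lcc (λ₀=37.1°): φ=15.32131200°, λ−λ₀=-37.61712800°
convergence γ = -23.96437550°

-23.96437550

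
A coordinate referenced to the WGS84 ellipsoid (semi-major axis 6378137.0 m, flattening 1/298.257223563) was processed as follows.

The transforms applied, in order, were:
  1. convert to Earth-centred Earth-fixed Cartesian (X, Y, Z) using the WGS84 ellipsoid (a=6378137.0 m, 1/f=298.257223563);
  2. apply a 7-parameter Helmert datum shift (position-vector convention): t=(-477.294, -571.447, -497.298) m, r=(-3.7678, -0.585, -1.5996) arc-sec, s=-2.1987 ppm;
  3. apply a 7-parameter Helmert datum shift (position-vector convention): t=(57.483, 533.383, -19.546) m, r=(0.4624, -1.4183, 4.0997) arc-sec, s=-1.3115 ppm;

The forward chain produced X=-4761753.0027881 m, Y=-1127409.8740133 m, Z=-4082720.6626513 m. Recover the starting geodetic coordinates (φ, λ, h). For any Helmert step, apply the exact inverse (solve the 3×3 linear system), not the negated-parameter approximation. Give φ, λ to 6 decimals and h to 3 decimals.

start: X=-4761753.0028, Y=-1127409.8740, Z=-4082720.6627 m
→ Helmert⁻¹: X=-4761867.2210, Y=-1127859.2423, Z=-4082671.1996
→ Helmert⁻¹: X=-4761403.2317, Y=-1127252.6304, Z=-4082189.9643
→ geod (Bowring, a=6378137.000): φ=-40.02717700°, λ=-166.68057500°, h=2943.6950 m

φ=-40.027177°, λ=-166.680575°, h=2943.695 m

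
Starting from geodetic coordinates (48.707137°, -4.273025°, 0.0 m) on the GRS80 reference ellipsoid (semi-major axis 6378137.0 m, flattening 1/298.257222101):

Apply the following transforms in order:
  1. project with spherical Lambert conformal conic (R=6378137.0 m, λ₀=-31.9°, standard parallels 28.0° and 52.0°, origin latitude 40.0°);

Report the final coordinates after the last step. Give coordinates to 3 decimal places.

E=1974752.096 m, N=1262210.310 m

start: φ=48.707137°, λ=-4.273025°, h=0.000 m
→ lcc (R=6378137.0, λ₀=-31.9°): E=1974752.0962, N=1262210.3101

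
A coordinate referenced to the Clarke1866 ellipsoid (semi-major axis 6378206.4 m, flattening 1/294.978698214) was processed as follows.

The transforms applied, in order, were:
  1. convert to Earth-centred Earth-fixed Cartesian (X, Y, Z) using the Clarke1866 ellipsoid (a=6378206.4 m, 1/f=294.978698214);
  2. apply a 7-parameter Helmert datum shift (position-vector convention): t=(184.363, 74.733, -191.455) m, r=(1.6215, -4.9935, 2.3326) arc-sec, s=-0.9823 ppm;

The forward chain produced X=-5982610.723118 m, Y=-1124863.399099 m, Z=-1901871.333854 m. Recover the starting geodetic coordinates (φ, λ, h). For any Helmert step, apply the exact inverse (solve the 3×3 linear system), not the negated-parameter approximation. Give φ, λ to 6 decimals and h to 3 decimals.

start: X=-5982610.7231, Y=-1124863.3991, Z=-1901871.3339 m
→ Helmert⁻¹: X=-5982859.7185, Y=-1124886.5268, Z=-1901528.0638
→ geod (Bowring, a=6378206.400): φ=-17.45754600°, λ=-169.35166500°, h=1482.0160 m

φ=-17.457546°, λ=-169.351665°, h=1482.016 m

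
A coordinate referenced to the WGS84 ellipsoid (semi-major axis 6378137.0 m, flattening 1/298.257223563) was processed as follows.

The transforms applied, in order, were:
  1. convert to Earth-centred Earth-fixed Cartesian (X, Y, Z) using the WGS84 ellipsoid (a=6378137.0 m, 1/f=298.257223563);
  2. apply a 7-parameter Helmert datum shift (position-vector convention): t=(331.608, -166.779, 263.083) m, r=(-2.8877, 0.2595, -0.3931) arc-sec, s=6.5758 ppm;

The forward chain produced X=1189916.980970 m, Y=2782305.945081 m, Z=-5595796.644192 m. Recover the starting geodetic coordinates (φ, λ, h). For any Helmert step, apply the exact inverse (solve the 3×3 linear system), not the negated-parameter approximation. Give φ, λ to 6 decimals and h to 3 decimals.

start: X=1189916.9810, Y=2782305.9451, Z=-5595796.6442 m
→ Helmert⁻¹: X=1189579.2878, Y=2782535.0379, Z=-5595982.4769
→ geod (Bowring, a=6378137.000): φ=-61.75742600°, λ=66.85249900°, h=237.3680 m

φ=-61.757426°, λ=66.852499°, h=237.368 m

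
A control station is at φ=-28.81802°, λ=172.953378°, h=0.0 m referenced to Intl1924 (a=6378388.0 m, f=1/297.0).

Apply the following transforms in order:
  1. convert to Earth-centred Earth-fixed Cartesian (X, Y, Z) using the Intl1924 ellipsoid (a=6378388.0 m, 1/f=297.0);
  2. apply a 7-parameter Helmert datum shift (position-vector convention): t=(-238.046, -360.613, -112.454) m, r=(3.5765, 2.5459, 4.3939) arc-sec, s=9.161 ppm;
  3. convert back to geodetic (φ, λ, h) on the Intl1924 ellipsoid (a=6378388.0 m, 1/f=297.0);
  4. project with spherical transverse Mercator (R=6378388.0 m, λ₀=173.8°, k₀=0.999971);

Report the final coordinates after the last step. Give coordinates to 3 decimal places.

E=-82118.880 m, N=-3208245.153 m

start: φ=-28.818020°, λ=172.953378°, h=0.000 m
→ ECEF (a=6378388.000, f=1/297.0): X=-5550582.5511, Y=686110.9423, Z=-3056288.2408
→ Helmert 7p (PV): X=-5550923.7855, Y=685691.3684, Z=-3056348.2858
→ geod (Bowring, a=6378388.000): φ=-28.81724562°, λ=172.95807247°, h=280.5791 m
→ tm (R=6378388.0, λ₀=173.8°): E=-82118.8797, N=-3208245.1531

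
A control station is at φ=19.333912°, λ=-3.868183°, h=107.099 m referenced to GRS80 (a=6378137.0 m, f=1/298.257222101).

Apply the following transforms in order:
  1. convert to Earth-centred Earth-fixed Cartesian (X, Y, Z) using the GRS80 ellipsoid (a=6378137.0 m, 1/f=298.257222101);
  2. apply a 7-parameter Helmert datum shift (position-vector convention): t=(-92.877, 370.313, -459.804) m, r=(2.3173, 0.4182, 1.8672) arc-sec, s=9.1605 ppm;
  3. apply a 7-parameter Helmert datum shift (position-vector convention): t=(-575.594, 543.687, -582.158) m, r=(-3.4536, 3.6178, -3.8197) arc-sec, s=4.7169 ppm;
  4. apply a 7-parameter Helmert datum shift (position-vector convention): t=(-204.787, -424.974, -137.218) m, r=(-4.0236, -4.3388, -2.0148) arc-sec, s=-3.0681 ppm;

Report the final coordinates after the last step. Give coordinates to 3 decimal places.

X=6006218.247 m, Y=-405746.013 m, Z=2097160.437 m

start: φ=19.333912°, λ=-3.868183°, h=107.099 m
→ ECEF (a=6378137.000, f=1/298.257222101): X=6007037.4319, Y=-406167.5750, Z=2098297.9907
→ Helmert 7p (PV): X=6007007.5135, Y=-405770.1775, Z=2097840.6657
→ Helmert 7p (PV): X=6006489.5351, Y=-405304.5200, Z=2097169.8361
→ Helmert 7p (PV): X=6006218.2466, Y=-405746.0125, Z=2097160.4367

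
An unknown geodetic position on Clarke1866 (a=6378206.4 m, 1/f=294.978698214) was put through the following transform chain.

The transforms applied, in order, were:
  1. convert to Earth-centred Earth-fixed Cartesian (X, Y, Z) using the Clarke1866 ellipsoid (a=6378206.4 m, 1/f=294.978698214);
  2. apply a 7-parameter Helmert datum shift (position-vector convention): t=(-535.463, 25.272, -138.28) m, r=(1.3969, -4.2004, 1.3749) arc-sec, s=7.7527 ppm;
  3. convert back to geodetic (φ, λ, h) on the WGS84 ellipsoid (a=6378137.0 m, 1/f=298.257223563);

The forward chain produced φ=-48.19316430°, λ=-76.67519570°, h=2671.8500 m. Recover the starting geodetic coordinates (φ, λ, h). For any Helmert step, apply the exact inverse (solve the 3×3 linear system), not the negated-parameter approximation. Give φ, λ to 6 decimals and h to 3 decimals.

φ=-48.193363°, λ=-76.670011°, h=2680.630 m

start: φ=-48.193164°, λ=-76.675196°, h=2671.850 m
→ ECEF (a=6378137.000, f=1/298.257223563): X=982155.2948, Y=-4146789.7951, Z=-4733212.8149
→ Helmert⁻¹: X=982559.1139, Y=-4146821.5215, Z=-4733029.7663
→ geod (Bowring, a=6378206.400): φ=-48.19336300°, λ=-76.67001100°, h=2680.6300 m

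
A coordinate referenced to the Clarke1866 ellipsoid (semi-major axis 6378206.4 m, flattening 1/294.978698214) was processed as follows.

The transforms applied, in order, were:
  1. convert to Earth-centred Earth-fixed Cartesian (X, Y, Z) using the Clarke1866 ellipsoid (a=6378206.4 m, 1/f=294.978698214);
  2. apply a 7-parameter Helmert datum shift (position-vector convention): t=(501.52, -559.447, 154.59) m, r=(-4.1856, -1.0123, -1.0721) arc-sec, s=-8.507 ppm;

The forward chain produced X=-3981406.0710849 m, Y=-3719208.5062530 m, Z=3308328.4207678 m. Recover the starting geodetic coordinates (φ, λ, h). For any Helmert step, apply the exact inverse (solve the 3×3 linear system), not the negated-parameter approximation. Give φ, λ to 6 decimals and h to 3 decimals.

start: X=-3981406.0711, Y=-3719208.5063, Z=3308328.4208 m
→ Helmert⁻¹: X=-3981905.9008, Y=-3718768.5209, Z=3308146.0533
→ geod (Bowring, a=6378206.400): φ=31.43814400°, λ=-136.95707500°, h=1699.8750 m

φ=31.438144°, λ=-136.957075°, h=1699.875 m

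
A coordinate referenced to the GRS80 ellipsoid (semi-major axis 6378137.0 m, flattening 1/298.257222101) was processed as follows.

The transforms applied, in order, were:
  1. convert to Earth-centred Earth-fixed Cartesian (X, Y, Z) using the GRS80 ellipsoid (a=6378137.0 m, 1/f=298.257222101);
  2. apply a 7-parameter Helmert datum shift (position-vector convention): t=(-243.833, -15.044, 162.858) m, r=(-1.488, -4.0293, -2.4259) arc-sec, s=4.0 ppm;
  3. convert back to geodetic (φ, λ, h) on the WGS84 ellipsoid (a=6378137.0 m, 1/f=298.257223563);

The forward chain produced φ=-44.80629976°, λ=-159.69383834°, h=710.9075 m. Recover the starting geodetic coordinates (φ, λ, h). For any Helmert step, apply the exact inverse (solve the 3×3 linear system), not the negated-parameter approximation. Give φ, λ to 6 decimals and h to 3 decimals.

φ=-44.807917°, λ=-159.693039°, h=633.920 m

start: φ=-44.806300°, λ=-159.693838°, h=710.907 m
→ ECEF (a=6378137.000, f=1/298.257223563): X=-4251553.9344, Y=-1573217.3562, Z=-4472602.5945
→ Helmert⁻¹: X=-4251361.9655, Y=-1573213.7541, Z=-4472675.8621
→ geod (Bowring, a=6378137.000): φ=-44.80791700°, λ=-159.69303900°, h=633.9200 m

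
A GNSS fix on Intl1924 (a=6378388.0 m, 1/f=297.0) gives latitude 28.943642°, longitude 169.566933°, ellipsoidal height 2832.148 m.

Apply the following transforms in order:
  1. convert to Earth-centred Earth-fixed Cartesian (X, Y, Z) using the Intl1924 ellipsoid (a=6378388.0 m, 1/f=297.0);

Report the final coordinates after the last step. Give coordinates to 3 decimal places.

X=-5496185.306 m, Y=1012017.967 m, Z=3069850.594 m

start: φ=28.943642°, λ=169.566933°, h=2832.148 m
→ ECEF (a=6378388.000, f=1/297.0): X=-5496185.3058, Y=1012017.9665, Z=3069850.5937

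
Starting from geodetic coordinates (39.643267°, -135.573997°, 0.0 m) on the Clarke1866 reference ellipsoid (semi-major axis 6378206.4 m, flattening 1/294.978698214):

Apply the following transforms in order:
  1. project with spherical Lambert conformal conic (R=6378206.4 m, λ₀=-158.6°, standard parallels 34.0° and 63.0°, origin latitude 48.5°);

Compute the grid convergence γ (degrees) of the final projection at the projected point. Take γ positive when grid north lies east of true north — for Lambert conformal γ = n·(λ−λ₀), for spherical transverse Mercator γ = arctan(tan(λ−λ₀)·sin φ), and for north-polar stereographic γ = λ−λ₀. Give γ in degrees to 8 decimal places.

start: φ=39.643267°, λ=-135.573997°, h=0.000 m
→ into lcc (λ₀=-158.6°): φ=39.64326700°, λ−λ₀=23.02600300°
convergence γ = 17.43866817°

17.43866817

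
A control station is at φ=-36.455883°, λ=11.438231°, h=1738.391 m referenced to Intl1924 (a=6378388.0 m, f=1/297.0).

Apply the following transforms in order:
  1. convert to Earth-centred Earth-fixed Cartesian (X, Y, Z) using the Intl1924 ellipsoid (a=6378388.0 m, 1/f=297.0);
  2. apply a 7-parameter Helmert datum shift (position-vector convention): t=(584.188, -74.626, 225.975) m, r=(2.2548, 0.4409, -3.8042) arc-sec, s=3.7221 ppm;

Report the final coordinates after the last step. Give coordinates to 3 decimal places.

start: φ=-36.455883°, λ=11.438231°, h=1738.391 m
→ ECEF (a=6378388.000, f=1/297.0): X=5035688.3973, Y=1018870.0694, Z=-3770090.8903
→ Helmert 7p (PV): X=5036302.0612, Y=1018747.5740, Z=-3769878.5741

X=5036302.061 m, Y=1018747.574 m, Z=-3769878.574 m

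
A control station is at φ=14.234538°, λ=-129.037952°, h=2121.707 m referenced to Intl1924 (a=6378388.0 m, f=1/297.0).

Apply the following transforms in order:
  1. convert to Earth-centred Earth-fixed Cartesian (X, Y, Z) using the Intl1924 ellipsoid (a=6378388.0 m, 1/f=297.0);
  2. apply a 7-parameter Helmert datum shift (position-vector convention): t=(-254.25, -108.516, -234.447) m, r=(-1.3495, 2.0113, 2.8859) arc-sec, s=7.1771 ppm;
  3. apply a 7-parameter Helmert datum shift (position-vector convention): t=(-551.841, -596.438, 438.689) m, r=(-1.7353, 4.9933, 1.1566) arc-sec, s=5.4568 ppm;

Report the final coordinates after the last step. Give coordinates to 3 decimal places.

start: φ=14.234538°, λ=-129.037952°, h=2121.707 m
→ ECEF (a=6378388.000, f=1/297.0): X=-3896076.1618, Y=-4804742.4768, Z=1558687.4557
→ Helmert 7p (PV): X=-3896275.9506, Y=-4804929.7904, Z=1558533.6222
→ Helmert 7p (PV): X=-3896784.3802, Y=-4805561.1838, Z=1559115.5621

X=-3896784.380 m, Y=-4805561.184 m, Z=1559115.562 m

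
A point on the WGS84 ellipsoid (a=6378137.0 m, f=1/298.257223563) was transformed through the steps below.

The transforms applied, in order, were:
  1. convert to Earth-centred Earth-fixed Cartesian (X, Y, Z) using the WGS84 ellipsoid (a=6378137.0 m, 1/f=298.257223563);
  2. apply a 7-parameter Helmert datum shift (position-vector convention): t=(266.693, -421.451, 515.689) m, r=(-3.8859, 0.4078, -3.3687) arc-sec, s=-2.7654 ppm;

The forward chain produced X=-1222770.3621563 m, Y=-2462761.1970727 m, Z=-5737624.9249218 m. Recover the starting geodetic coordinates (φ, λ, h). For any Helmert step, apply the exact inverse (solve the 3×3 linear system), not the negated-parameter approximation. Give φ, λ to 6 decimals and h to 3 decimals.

start: X=-1222770.3622, Y=-2462761.1971, Z=-5737624.9249 m
→ Helmert⁻¹: X=-1222988.8791, Y=-2462258.4250, Z=-5738205.2876
→ geod (Bowring, a=6378137.000): φ=-64.54983800°, λ=-116.41331300°, h=2086.8760 m

φ=-64.549838°, λ=-116.413313°, h=2086.876 m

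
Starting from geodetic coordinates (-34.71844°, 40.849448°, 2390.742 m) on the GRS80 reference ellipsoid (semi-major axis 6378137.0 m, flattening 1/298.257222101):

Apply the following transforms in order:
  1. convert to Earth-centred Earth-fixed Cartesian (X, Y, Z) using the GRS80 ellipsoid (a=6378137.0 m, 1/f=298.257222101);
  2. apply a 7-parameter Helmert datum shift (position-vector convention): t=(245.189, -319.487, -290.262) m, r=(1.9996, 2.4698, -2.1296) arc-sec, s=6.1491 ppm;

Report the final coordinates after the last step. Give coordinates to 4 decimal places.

start: φ=-34.718440°, λ=40.849448°, h=2390.742 m
→ ECEF (a=6378137.000, f=1/298.257222101): X=3971447.3434, Y=3434047.0562, Z=-3613597.8344
→ Helmert 7p (PV): X=3971709.1394, Y=3433742.7133, Z=-3613924.5799

X=3971709.1394 m, Y=3433742.7133 m, Z=-3613924.5799 m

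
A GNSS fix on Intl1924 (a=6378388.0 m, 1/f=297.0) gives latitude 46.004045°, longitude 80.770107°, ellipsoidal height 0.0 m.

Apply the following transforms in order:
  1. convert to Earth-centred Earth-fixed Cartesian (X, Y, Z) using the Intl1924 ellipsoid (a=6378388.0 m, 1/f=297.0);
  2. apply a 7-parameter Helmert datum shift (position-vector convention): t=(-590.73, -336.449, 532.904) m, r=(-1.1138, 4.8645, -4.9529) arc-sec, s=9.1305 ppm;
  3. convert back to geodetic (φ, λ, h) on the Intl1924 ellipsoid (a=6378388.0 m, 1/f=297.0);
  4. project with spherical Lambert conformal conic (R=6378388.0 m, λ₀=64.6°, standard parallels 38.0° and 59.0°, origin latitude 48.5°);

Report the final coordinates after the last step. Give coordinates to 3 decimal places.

E=1221778.289 m, N=-142312.135 m

start: φ=46.004045°, λ=80.770107°, h=0.000 m
→ ECEF (a=6378388.000, f=1/297.0): X=711870.9814, Y=4380741.2378, Z=4565643.0251
→ Helmert 7p (PV): X=711499.6199, Y=4380452.3474, Z=4566177.1714
→ geod (Bowring, a=6378388.000): φ=46.00961365°, λ=80.77424121°, h=144.8553 m
→ lcc (R=6378388.0, λ₀=64.6°): E=1221778.2893, N=-142312.1348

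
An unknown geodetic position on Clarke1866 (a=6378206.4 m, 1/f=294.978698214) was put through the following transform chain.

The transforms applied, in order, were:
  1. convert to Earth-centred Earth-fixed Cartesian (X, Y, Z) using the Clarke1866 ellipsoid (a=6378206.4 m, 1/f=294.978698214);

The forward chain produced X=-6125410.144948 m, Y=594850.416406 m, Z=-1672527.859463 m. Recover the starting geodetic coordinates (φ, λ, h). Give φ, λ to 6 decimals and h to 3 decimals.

start: X=-6125410.1449, Y=594850.4164, Z=-1672527.8595 m
→ geod (Bowring, a=6378206.400): φ=-15.30276100°, λ=174.45328900°, h=736.0690 m

φ=-15.302761°, λ=174.453289°, h=736.069 m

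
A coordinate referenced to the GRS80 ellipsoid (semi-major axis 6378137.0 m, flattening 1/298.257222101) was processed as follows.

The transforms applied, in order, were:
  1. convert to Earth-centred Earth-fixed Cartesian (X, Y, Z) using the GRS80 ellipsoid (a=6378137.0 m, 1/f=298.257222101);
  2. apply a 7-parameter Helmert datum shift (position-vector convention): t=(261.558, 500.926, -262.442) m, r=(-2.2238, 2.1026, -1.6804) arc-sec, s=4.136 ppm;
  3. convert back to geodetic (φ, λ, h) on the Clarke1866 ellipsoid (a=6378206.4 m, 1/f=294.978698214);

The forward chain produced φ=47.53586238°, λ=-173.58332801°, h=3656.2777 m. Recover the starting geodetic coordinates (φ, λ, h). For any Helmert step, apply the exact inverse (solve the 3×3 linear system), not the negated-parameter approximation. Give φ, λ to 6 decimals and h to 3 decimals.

φ=47.532581°, λ=-173.576047°, h=3976.715 m

start: φ=47.535862°, λ=-173.583328°, h=3656.278 m
→ ECEF (a=6378206.400, f=1/294.978698214): X=-4289489.6464, Y=-482407.2606, Z=4684683.5742
→ Helmert⁻¹: X=-4289777.2834, Y=-482991.6463, Z=4684877.7034
→ geod (Bowring, a=6378137.000): φ=47.53258100°, λ=-173.57604700°, h=3976.7150 m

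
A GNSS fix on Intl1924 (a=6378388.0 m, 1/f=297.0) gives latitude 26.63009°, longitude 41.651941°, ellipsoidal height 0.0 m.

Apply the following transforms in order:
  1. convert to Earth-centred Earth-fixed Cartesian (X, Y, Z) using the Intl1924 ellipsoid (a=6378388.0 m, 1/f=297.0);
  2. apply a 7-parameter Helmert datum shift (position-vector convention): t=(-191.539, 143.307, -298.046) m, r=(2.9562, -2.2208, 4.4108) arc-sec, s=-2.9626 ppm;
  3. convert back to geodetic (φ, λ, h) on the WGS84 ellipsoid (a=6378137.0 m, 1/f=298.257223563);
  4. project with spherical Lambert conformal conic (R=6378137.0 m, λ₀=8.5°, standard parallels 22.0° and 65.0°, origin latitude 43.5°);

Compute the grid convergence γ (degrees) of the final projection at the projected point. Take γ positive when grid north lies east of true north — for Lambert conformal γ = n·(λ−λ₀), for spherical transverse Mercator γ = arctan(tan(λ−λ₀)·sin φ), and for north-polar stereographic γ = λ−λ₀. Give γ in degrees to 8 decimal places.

start: φ=26.630090°, λ=41.651941°, h=0.000 m
→ ECEF (a=6378388.000, f=1/297.0): X=4263213.2371, Y=3791974.6406, Z=2841675.7214
→ Helmert 7p (PV): X=4262897.3845, Y=3792157.1515, Z=2841469.5041
→ geod (Bowring, a=6378137.000): φ=26.62823073°, λ=41.65541850°, h=37.7345 m
→ into lcc (λ₀=8.5°): φ=26.62823073°, λ−λ₀=33.15541850°
convergence γ = 23.41154492°

23.41154492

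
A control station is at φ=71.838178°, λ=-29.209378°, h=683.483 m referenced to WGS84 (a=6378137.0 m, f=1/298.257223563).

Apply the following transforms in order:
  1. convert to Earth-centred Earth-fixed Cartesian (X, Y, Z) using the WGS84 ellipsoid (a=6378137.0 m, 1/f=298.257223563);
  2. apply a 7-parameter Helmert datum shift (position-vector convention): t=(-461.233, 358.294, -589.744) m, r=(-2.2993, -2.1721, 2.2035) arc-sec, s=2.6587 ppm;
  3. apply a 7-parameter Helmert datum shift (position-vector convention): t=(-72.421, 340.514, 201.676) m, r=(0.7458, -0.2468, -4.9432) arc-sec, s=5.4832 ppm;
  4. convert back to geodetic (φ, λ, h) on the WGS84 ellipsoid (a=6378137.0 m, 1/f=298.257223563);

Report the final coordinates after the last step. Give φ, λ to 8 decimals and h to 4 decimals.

φ=71.84475586°, λ=-29.19994509°, h=115.2660 m

start: φ=71.838178°, λ=-29.209378°, h=683.483 m
→ ECEF (a=6378137.000, f=1/298.257223563): X=1740731.4593, Y=-973235.8748, Z=6038731.5536
→ Helmert 7p (PV): X=1740221.6595, Y=-972794.2565, Z=6038187.0449
→ Helmert 7p (PV): X=1740128.2421, Y=-972522.6143, Z=6038420.3943
→ geod (Bowring, a=6378137.000): φ=71.84475586°, λ=-29.19994509°, h=115.2660 m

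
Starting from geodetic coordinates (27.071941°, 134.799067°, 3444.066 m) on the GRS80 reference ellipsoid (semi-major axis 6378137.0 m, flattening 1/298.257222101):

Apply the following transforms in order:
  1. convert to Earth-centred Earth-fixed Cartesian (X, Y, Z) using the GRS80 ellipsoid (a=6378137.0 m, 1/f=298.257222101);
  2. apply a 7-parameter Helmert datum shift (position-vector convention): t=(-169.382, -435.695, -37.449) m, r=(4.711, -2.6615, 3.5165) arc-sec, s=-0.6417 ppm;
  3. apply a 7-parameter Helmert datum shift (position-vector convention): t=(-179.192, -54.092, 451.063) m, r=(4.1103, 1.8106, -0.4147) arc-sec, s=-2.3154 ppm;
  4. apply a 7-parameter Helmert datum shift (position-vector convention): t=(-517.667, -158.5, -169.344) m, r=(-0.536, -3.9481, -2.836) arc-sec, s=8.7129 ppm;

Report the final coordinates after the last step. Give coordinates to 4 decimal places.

start: φ=27.071941°, λ=134.799067°, h=3444.066 m
→ ECEF (a=6378137.000, f=1/298.257222101): X=-4006716.6946, Y=4034918.3614, Z=2886883.2586
→ Helmert 7p (PV): X=-4006989.5450, Y=4034345.8337, Z=2886884.4130
→ Helmert 7p (PV): X=-4007126.0070, Y=4034232.9290, Z=2887444.3585
→ Helmert 7p (PV): X=-4007678.3881, Y=4034172.1780, Z=2887212.9883

X=-4007678.3881 m, Y=4034172.1780 m, Z=2887212.9883 m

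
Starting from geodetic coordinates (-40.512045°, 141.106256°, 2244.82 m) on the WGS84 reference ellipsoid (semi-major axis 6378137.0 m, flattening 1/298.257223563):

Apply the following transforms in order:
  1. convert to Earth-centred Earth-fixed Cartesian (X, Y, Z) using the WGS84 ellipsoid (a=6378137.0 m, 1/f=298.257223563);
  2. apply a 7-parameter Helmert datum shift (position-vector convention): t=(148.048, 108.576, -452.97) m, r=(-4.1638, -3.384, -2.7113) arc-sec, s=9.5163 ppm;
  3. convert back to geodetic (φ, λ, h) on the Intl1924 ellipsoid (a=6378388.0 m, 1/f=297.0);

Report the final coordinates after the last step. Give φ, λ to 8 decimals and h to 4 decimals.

start: φ=-40.512045°, λ=141.106256°, h=2244.820 m
→ ECEF (a=6378137.000, f=1/298.257223563): X=-3780783.7731, Y=3050026.3887, Z=-4122835.1161
→ Helmert 7p (PV): X=-3780563.9716, Y=3050130.4605, Z=-4123450.9192
→ geod (Bowring, a=6378388.000): φ=-40.51768965°, λ=141.10367276°, h=2351.9840 m

φ=-40.51768965°, λ=141.10367276°, h=2351.9840 m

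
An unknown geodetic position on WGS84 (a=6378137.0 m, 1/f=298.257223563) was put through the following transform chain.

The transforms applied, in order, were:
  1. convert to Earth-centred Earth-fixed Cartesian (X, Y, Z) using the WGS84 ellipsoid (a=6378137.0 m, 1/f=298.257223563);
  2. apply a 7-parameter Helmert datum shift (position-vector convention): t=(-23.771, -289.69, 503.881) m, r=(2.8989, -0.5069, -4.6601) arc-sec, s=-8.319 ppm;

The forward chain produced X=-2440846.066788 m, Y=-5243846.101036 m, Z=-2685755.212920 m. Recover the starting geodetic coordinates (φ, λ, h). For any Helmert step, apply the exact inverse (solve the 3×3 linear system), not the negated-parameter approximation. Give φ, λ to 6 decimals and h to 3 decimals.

start: X=-2440846.0668, Y=-5243846.1010, Z=-2685755.2129 m
→ Helmert⁻¹: X=-2440730.7328, Y=-5243692.9281, Z=-2686201.7467
→ geod (Bowring, a=6378137.000): φ=-25.05872700°, λ=-114.96010700°, h=2910.6870 m

φ=-25.058727°, λ=-114.960107°, h=2910.687 m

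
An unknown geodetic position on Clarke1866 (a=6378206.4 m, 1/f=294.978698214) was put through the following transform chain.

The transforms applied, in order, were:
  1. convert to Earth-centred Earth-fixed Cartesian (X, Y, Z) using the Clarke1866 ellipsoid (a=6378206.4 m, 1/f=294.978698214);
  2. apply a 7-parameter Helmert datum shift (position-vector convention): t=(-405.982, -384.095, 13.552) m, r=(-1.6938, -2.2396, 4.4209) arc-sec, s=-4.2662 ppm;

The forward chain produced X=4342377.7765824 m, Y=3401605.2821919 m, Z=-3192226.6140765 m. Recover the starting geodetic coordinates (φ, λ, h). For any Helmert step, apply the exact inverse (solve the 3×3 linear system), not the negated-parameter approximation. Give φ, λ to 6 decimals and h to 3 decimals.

φ=-30.225260°, λ=38.073152°, h=937.971 m

start: X=4342377.7766, Y=3401605.2822, Z=-3192226.6141 m
→ Helmert⁻¹: X=4342840.5387, Y=3401937.0244, Z=-3192273.0030
→ geod (Bowring, a=6378206.400): φ=-30.22526000°, λ=38.07315200°, h=937.9710 m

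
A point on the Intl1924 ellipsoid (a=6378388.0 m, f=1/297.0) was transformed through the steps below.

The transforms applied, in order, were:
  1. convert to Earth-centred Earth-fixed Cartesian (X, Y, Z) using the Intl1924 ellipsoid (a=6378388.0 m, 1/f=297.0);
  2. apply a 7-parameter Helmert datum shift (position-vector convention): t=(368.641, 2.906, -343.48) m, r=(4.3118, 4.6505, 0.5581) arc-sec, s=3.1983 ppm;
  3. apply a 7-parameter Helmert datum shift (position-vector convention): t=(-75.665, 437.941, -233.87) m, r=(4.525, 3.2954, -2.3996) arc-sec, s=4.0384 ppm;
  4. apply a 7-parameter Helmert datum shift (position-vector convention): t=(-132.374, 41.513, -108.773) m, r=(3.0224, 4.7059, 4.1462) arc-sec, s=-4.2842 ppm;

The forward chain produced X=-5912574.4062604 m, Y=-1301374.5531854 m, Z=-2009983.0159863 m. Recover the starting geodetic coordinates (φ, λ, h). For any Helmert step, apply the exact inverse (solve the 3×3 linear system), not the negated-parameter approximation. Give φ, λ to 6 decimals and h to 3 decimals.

φ=-18.478308°, λ=-167.582150°, h=2804.725 m

start: X=-5912574.4063, Y=-1301374.5532, Z=-2009983.0160 m
→ Helmert⁻¹: X=-5912447.6632, Y=-1301332.2461, Z=-2009998.6769
→ Helmert⁻¹: X=-5912300.8662, Y=-1301877.8025, Z=-2009822.5885
→ Helmert⁻¹: X=-5912608.8109, Y=-1301902.5553, Z=-2009578.7736
→ geod (Bowring, a=6378388.000): φ=-18.47830800°, λ=-167.58215000°, h=2804.7250 m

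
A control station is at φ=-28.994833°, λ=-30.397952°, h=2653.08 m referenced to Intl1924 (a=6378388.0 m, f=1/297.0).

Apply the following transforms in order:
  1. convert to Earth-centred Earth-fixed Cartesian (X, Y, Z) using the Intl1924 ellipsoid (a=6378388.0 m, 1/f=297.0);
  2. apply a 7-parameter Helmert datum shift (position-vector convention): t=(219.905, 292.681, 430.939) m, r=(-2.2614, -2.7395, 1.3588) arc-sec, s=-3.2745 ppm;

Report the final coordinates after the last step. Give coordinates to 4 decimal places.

X=4818085.3733 m, Y=-2826067.8087 m, Z=-3074193.9944 m

start: φ=-28.994833°, λ=-30.397952°, h=2653.080 m
→ ECEF (a=6378388.000, f=1/297.0): X=4817821.7884, Y=-2826367.7727, Z=-3074729.9761
→ Helmert 7p (PV): X=4818085.3733, Y=-2826067.8087, Z=-3074193.9944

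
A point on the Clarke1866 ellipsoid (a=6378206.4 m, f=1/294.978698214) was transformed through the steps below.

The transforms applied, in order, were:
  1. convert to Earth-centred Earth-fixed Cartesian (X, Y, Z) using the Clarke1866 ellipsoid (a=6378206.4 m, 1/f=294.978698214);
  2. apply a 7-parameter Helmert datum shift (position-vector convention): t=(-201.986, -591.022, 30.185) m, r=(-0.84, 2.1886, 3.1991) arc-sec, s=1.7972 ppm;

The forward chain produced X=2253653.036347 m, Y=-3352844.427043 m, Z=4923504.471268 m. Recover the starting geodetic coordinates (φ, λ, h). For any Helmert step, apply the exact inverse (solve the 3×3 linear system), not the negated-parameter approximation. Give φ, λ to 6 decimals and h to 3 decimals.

φ=50.823407°, λ=-56.087132°, h=3253.344 m

start: X=2253653.0363, Y=-3352844.4270, Z=4923504.4713 m
→ Helmert⁻¹: X=2253746.7374, Y=-3352302.3858, Z=4923475.6995
→ geod (Bowring, a=6378206.400): φ=50.82340700°, λ=-56.08713200°, h=3253.3440 m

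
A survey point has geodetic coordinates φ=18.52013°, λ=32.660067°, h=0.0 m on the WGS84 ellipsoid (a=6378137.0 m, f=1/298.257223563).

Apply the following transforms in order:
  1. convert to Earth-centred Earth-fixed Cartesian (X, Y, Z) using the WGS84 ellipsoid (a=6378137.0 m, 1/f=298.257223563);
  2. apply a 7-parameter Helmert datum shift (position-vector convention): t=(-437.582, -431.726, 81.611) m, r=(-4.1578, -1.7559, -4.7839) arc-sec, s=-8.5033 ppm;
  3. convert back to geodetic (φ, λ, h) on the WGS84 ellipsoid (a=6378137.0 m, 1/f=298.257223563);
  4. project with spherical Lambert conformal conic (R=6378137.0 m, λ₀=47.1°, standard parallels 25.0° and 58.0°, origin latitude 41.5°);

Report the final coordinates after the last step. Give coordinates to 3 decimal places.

start: φ=18.520130°, λ=32.660067°, h=0.000 m
→ ECEF (a=6378137.000, f=1/298.257223563): X=5093307.7358, Y=3264834.7842, Z=2013055.0556
→ Helmert 7p (PV): X=5092885.4279, Y=3264297.7462, Z=2013097.0966
→ geod (Bowring, a=6378137.000): φ=18.52234231°, λ=32.65794323°, h=-598.5663 m
→ lcc (R=6378137.0, λ₀=47.1°): E=-1573841.8775, N=-2387361.7222

E=-1573841.878 m, N=-2387361.722 m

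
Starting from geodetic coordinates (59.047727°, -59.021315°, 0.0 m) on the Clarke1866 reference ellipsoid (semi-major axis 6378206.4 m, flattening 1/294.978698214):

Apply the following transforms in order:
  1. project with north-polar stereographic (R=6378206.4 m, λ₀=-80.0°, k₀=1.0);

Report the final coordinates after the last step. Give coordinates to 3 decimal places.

start: φ=59.047727°, λ=-59.021315°, h=0.000 m
→ stereo (R=6378206.4, λ₀=-80.0°): E=1264509.2727, N=-3297825.7434

E=1264509.273 m, N=-3297825.743 m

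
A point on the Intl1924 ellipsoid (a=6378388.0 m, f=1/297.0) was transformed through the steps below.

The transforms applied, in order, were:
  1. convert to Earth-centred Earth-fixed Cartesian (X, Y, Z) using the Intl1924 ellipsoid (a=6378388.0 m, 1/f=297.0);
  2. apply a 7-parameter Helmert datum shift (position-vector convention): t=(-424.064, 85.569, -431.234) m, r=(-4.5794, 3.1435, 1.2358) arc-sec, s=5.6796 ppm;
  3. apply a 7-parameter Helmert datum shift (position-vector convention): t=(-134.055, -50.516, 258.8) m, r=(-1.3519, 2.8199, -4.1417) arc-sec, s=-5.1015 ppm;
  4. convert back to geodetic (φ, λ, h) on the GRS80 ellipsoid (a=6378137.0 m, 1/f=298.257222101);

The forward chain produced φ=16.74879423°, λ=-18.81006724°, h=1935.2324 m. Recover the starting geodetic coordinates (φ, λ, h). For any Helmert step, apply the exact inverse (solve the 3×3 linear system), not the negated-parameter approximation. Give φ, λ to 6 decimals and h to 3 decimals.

start: φ=16.748794°, λ=-18.810067°, h=1935.232 m
→ ECEF (a=6378137.000, f=1/298.257222101): X=5784733.1142, Y=-1970418.0627, Z=1826787.6940
→ Helmert⁻¹: X=5784911.2710, Y=-1970273.4122, Z=1826604.3855
→ Helmert⁻¹: X=5785262.8266, Y=-1970423.0156, Z=1827069.6644
→ geod (Bowring, a=6378388.000): φ=16.75037800°, λ=-18.80851000°, h=2254.7380 m

φ=16.750378°, λ=-18.808510°, h=2254.738 m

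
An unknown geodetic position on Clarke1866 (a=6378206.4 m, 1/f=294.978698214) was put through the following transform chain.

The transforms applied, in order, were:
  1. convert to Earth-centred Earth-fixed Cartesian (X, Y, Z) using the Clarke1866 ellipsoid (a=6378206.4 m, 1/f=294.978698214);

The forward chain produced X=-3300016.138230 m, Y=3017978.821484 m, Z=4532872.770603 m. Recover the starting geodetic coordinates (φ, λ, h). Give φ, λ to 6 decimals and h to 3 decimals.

start: X=-3300016.1382, Y=3017978.8215, Z=4532872.7706 m
→ geod (Bowring, a=6378206.400): φ=45.58218700°, λ=137.55600500°, h=293.0090 m

φ=45.582187°, λ=137.556005°, h=293.009 m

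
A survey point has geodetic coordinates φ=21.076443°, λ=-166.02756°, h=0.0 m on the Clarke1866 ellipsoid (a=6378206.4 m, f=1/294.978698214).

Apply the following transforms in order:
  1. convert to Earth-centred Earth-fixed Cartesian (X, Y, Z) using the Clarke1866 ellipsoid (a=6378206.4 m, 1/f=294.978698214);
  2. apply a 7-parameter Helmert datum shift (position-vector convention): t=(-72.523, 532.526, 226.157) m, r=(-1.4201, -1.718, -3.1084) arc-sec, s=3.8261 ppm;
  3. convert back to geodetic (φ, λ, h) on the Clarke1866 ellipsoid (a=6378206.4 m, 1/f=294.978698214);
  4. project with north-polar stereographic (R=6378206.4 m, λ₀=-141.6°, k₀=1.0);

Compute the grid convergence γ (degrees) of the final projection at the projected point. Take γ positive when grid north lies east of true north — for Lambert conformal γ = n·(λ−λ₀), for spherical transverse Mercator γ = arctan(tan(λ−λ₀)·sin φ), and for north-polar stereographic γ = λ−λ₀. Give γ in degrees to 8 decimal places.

start: φ=21.076443°, λ=-166.027560°, h=0.000 m
→ ECEF (a=6378206.400, f=1/294.978698214): X=-5777949.6256, Y=-1437652.9554, Z=2279159.7385
→ Helmert 7p (PV): X=-5778084.9045, Y=-1437023.1646, Z=2279356.3885
→ geod (Bowring, a=6378206.400): φ=21.07816780°, λ=-166.03375543°, h=51.3541 m
→ into stereo (λ₀=-141.6°): φ=21.07816780°, λ−λ₀=-24.43375543°
convergence γ = -24.43375543°

-24.43375543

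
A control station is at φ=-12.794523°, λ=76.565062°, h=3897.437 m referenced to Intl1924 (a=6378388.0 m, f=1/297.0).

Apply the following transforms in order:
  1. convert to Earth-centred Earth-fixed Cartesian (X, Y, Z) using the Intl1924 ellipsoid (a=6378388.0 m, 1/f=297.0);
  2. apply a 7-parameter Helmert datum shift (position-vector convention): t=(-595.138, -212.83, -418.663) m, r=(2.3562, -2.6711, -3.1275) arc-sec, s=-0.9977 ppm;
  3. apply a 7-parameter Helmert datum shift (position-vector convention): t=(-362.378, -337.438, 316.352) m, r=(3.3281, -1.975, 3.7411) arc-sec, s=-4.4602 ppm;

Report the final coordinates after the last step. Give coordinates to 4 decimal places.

start: φ=-12.794523°, λ=76.565062°, h=3897.437 m
→ ECEF (a=6378388.000, f=1/297.0): X=1446286.3439, Y=6054495.6116, Z=-1404126.1979
→ Helmert 7p (PV): X=1445799.7476, Y=6054270.8512, Z=-1404455.5693
→ Helmert 7p (PV): X=1445334.5607, Y=6053955.2937, Z=-1404021.4239

X=1445334.5607 m, Y=6053955.2937 m, Z=-1404021.4239 m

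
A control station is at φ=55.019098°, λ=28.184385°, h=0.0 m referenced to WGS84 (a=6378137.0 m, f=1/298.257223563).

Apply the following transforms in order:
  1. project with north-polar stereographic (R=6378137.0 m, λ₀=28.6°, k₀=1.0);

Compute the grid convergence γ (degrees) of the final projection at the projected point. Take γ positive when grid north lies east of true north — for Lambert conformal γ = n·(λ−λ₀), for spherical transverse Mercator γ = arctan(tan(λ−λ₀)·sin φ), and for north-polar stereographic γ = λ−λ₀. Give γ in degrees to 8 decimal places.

-0.41561500

start: φ=55.019098°, λ=28.184385°, h=0.000 m
→ into stereo (λ₀=28.6°): φ=55.01909800°, λ−λ₀=-0.41561500°
convergence γ = -0.41561500°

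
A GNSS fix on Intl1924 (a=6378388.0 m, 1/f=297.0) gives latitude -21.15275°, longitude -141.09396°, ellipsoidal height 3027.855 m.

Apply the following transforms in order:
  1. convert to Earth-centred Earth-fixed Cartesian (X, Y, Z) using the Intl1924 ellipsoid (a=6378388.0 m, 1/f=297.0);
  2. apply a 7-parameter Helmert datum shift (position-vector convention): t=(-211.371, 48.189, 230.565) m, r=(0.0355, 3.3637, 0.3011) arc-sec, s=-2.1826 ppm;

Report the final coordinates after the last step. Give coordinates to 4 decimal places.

start: φ=-21.152750°, λ=-141.093960°, h=3027.855 m
→ ECEF (a=6378388.000, f=1/297.0): X=-4633306.2852, Y=-3739413.3839, Z=-2288297.4994
→ Helmert 7p (PV): X=-4633539.4016, Y=-3739363.4030, Z=-2287987.0252

X=-4633539.4016 m, Y=-3739363.4030 m, Z=-2287987.0252 m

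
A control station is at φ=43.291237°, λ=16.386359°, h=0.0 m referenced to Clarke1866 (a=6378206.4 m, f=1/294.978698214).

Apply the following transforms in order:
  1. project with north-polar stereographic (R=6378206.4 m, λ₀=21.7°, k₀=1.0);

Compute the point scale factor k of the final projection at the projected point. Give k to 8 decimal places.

1.18644578

start: φ=43.291237°, λ=16.386359°, h=0.000 m
→ into stereo (λ₀=21.7°): φ=43.29123700°, λ−λ₀=-5.31364100°
scale k = 1.18644578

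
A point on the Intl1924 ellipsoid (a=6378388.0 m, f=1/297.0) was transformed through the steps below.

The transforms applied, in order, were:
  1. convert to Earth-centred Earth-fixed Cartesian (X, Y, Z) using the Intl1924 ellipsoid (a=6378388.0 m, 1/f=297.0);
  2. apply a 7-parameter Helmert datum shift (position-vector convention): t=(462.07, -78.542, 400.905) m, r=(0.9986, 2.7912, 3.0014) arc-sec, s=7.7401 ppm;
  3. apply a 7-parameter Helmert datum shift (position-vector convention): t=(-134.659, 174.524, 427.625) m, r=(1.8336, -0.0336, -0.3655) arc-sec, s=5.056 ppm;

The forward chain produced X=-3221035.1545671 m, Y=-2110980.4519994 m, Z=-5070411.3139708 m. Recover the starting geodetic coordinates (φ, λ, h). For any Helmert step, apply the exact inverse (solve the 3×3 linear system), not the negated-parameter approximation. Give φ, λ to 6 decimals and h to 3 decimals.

φ=-52.970407°, λ=-146.761025°, h=3165.587 m

start: X=-3221035.1546, Y=-2110980.4520, Z=-5070411.3140 m
→ Helmert⁻¹: X=-3220881.2958, Y=-2111195.0865, Z=-5070794.0087
→ Helmert⁻¹: X=-3221280.5272, Y=-2111077.8823, Z=-5071189.0327
→ geod (Bowring, a=6378388.000): φ=-52.97040700°, λ=-146.76102500°, h=3165.5870 m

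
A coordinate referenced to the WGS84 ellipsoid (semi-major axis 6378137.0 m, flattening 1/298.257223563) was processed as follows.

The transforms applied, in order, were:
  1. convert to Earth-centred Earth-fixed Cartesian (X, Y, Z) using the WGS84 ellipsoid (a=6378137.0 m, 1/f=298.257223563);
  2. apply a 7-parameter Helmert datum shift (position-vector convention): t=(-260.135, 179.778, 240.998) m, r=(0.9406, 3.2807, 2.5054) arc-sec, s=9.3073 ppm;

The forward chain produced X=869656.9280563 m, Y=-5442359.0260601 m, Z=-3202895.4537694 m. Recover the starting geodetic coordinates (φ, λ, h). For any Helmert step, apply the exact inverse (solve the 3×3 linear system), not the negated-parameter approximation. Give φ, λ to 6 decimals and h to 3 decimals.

φ=-30.330467°, λ=-80.919047°, h=2022.386 m

start: X=869656.9281, Y=-5442359.0261, Z=-3202895.4538 m
→ Helmert⁻¹: X=869893.8046, Y=-5442513.3219, Z=-3203067.9849
→ geod (Bowring, a=6378137.000): φ=-30.33046700°, λ=-80.91904700°, h=2022.3860 m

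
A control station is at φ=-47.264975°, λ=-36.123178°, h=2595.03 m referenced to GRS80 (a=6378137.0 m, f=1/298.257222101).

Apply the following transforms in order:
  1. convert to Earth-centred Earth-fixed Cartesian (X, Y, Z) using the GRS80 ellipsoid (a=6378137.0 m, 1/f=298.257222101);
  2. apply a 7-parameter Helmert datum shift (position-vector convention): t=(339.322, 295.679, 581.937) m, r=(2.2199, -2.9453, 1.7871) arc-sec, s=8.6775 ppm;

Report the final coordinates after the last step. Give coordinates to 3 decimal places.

start: φ=-47.264975°, λ=-36.123178°, h=2595.030 m
→ ECEF (a=6378137.000, f=1/298.257222101): X=3503911.1646, Y=-2557267.7826, Z=-4663711.3775
→ Helmert 7p (PV): X=3504369.6431, Y=-2556913.7427, Z=-4663147.3988

X=3504369.643 m, Y=-2556913.743 m, Z=-4663147.399 m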